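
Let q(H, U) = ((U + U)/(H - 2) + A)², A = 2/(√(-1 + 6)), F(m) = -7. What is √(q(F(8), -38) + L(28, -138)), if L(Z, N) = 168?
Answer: 2*√(121555 + 3420*√5)/45 ≈ 15.975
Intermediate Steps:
A = 2*√5/5 (A = 2/(√5) = 2*(√5/5) = 2*√5/5 ≈ 0.89443)
q(H, U) = (2*√5/5 + 2*U/(-2 + H))² (q(H, U) = ((U + U)/(H - 2) + 2*√5/5)² = ((2*U)/(-2 + H) + 2*√5/5)² = (2*U/(-2 + H) + 2*√5/5)² = (2*√5/5 + 2*U/(-2 + H))²)
√(q(F(8), -38) + L(28, -138)) = √(4*(-2*√5 + 5*(-38) - 7*√5)²/(25*(-2 - 7)²) + 168) = √((4/25)*(-2*√5 - 190 - 7*√5)²/(-9)² + 168) = √((4/25)*(1/81)*(-190 - 9*√5)² + 168) = √(4*(-190 - 9*√5)²/2025 + 168) = √(168 + 4*(-190 - 9*√5)²/2025)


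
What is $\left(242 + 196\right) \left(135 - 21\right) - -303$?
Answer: $50235$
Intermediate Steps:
$\left(242 + 196\right) \left(135 - 21\right) - -303 = 438 \cdot 114 + 303 = 49932 + 303 = 50235$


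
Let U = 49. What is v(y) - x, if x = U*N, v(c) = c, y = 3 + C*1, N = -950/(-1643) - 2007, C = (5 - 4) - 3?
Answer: 161532642/1643 ≈ 98316.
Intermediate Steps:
C = -2 (C = 1 - 3 = -2)
N = -3296551/1643 (N = -950*(-1/1643) - 2007 = 950/1643 - 2007 = -3296551/1643 ≈ -2006.4)
y = 1 (y = 3 - 2*1 = 3 - 2 = 1)
x = -161530999/1643 (x = 49*(-3296551/1643) = -161530999/1643 ≈ -98315.)
v(y) - x = 1 - 1*(-161530999/1643) = 1 + 161530999/1643 = 161532642/1643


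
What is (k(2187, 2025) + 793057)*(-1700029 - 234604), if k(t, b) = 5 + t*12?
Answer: -1585056424698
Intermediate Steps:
k(t, b) = 5 + 12*t
(k(2187, 2025) + 793057)*(-1700029 - 234604) = ((5 + 12*2187) + 793057)*(-1700029 - 234604) = ((5 + 26244) + 793057)*(-1934633) = (26249 + 793057)*(-1934633) = 819306*(-1934633) = -1585056424698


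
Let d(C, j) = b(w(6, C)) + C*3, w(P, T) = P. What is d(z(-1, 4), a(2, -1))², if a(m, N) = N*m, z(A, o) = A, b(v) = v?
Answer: 9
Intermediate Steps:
d(C, j) = 6 + 3*C (d(C, j) = 6 + C*3 = 6 + 3*C)
d(z(-1, 4), a(2, -1))² = (6 + 3*(-1))² = (6 - 3)² = 3² = 9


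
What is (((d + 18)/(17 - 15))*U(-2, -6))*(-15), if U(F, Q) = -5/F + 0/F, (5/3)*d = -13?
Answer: -765/4 ≈ -191.25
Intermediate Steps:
d = -39/5 (d = (3/5)*(-13) = -39/5 ≈ -7.8000)
U(F, Q) = -5/F (U(F, Q) = -5/F + 0 = -5/F)
(((d + 18)/(17 - 15))*U(-2, -6))*(-15) = (((-39/5 + 18)/(17 - 15))*(-5/(-2)))*(-15) = (((51/5)/2)*(-5*(-1/2)))*(-15) = (((51/5)*(1/2))*(5/2))*(-15) = ((51/10)*(5/2))*(-15) = (51/4)*(-15) = -765/4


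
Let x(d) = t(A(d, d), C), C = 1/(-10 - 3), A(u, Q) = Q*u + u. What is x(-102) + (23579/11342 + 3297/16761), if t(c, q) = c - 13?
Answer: 652135021637/63367754 ≈ 10291.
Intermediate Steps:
A(u, Q) = u + Q*u
C = -1/13 (C = 1/(-13) = -1/13 ≈ -0.076923)
t(c, q) = -13 + c
x(d) = -13 + d*(1 + d)
x(-102) + (23579/11342 + 3297/16761) = (-13 - 102*(1 - 102)) + (23579/11342 + 3297/16761) = (-13 - 102*(-101)) + (23579*(1/11342) + 3297*(1/16761)) = (-13 + 10302) + (23579/11342 + 1099/5587) = 10289 + 144200731/63367754 = 652135021637/63367754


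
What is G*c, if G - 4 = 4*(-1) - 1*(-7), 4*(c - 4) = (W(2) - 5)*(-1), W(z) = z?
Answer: 133/4 ≈ 33.250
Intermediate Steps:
c = 19/4 (c = 4 + ((2 - 5)*(-1))/4 = 4 + (-3*(-1))/4 = 4 + (1/4)*3 = 4 + 3/4 = 19/4 ≈ 4.7500)
G = 7 (G = 4 + (4*(-1) - 1*(-7)) = 4 + (-4 + 7) = 4 + 3 = 7)
G*c = 7*(19/4) = 133/4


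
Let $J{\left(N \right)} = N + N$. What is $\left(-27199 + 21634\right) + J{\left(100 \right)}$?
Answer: $-5365$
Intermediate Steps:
$J{\left(N \right)} = 2 N$
$\left(-27199 + 21634\right) + J{\left(100 \right)} = \left(-27199 + 21634\right) + 2 \cdot 100 = -5565 + 200 = -5365$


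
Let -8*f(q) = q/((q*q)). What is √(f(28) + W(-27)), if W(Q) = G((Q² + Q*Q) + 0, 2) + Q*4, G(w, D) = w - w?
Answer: I*√338702/56 ≈ 10.393*I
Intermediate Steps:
G(w, D) = 0
W(Q) = 4*Q (W(Q) = 0 + Q*4 = 0 + 4*Q = 4*Q)
f(q) = -1/(8*q) (f(q) = -q/(8*(q*q)) = -q/(8*(q²)) = -q/(8*q²) = -1/(8*q))
√(f(28) + W(-27)) = √(-⅛/28 + 4*(-27)) = √(-⅛*1/28 - 108) = √(-1/224 - 108) = √(-24193/224) = I*√338702/56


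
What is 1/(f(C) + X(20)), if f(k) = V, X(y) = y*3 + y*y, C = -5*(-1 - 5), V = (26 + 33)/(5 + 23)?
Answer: 28/12939 ≈ 0.0021640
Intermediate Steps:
V = 59/28 ≈ 2.1071
C = 30 (C = -5*(-6) = 30)
X(y) = y**2 + 3*y (X(y) = 3*y + y**2 = y**2 + 3*y)
f(k) = 59/28
1/(f(C) + X(20)) = 1/(59/28 + 20*(3 + 20)) = 1/(59/28 + 20*23) = 1/(59/28 + 460) = 1/(12939/28) = 28/12939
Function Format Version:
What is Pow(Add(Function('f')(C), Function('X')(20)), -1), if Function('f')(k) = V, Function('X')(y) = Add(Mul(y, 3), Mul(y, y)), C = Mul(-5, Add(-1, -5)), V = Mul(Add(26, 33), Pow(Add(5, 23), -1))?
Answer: Rational(28, 12939) ≈ 0.0021640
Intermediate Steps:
V = Rational(59, 28) (V = Mul(59, Pow(28, -1)) = Mul(59, Rational(1, 28)) = Rational(59, 28) ≈ 2.1071)
C = 30 (C = Mul(-5, -6) = 30)
Function('X')(y) = Add(Pow(y, 2), Mul(3, y)) (Function('X')(y) = Add(Mul(3, y), Pow(y, 2)) = Add(Pow(y, 2), Mul(3, y)))
Function('f')(k) = Rational(59, 28)
Pow(Add(Function('f')(C), Function('X')(20)), -1) = Pow(Add(Rational(59, 28), Mul(20, Add(3, 20))), -1) = Pow(Add(Rational(59, 28), Mul(20, 23)), -1) = Pow(Add(Rational(59, 28), 460), -1) = Pow(Rational(12939, 28), -1) = Rational(28, 12939)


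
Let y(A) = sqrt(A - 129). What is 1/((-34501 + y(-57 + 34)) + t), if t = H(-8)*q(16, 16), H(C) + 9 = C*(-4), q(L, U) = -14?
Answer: -34823/1212641481 - 2*I*sqrt(38)/1212641481 ≈ -2.8717e-5 - 1.0167e-8*I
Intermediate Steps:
H(C) = -9 - 4*C (H(C) = -9 + C*(-4) = -9 - 4*C)
y(A) = sqrt(-129 + A)
t = -322 (t = (-9 - 4*(-8))*(-14) = (-9 + 32)*(-14) = 23*(-14) = -322)
1/((-34501 + y(-57 + 34)) + t) = 1/((-34501 + sqrt(-129 + (-57 + 34))) - 322) = 1/((-34501 + sqrt(-129 - 23)) - 322) = 1/((-34501 + sqrt(-152)) - 322) = 1/((-34501 + 2*I*sqrt(38)) - 322) = 1/(-34823 + 2*I*sqrt(38))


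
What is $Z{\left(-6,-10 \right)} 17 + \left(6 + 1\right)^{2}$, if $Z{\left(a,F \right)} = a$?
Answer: $-53$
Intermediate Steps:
$Z{\left(-6,-10 \right)} 17 + \left(6 + 1\right)^{2} = \left(-6\right) 17 + \left(6 + 1\right)^{2} = -102 + 7^{2} = -102 + 49 = -53$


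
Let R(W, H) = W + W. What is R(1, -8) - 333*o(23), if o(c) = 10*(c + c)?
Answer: -153178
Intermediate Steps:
o(c) = 20*c (o(c) = 10*(2*c) = 20*c)
R(W, H) = 2*W
R(1, -8) - 333*o(23) = 2*1 - 6660*23 = 2 - 333*460 = 2 - 153180 = -153178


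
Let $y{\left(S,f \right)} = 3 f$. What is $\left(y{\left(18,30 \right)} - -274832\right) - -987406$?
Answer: $1262328$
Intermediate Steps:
$\left(y{\left(18,30 \right)} - -274832\right) - -987406 = \left(3 \cdot 30 - -274832\right) - -987406 = \left(90 + 274832\right) + 987406 = 274922 + 987406 = 1262328$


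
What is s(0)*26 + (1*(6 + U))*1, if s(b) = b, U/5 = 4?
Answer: 26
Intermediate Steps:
U = 20 (U = 5*4 = 20)
s(0)*26 + (1*(6 + U))*1 = 0*26 + (1*(6 + 20))*1 = 0 + (1*26)*1 = 0 + 26*1 = 0 + 26 = 26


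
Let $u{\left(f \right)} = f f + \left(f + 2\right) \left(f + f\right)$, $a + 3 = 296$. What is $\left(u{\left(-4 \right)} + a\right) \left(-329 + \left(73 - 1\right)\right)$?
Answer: $-83525$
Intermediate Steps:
$a = 293$ ($a = -3 + 296 = 293$)
$u{\left(f \right)} = f^{2} + 2 f \left(2 + f\right)$ ($u{\left(f \right)} = f^{2} + \left(2 + f\right) 2 f = f^{2} + 2 f \left(2 + f\right)$)
$\left(u{\left(-4 \right)} + a\right) \left(-329 + \left(73 - 1\right)\right) = \left(- 4 \left(4 + 3 \left(-4\right)\right) + 293\right) \left(-329 + \left(73 - 1\right)\right) = \left(- 4 \left(4 - 12\right) + 293\right) \left(-329 + \left(73 - 1\right)\right) = \left(\left(-4\right) \left(-8\right) + 293\right) \left(-329 + 72\right) = \left(32 + 293\right) \left(-257\right) = 325 \left(-257\right) = -83525$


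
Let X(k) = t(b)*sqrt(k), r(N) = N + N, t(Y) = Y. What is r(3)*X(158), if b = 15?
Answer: 90*sqrt(158) ≈ 1131.3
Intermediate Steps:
r(N) = 2*N
X(k) = 15*sqrt(k)
r(3)*X(158) = (2*3)*(15*sqrt(158)) = 6*(15*sqrt(158)) = 90*sqrt(158)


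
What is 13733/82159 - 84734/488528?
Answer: -126352841/20068485976 ≈ -0.0062961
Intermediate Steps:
13733/82159 - 84734/488528 = 13733*(1/82159) - 84734*1/488528 = 13733/82159 - 42367/244264 = -126352841/20068485976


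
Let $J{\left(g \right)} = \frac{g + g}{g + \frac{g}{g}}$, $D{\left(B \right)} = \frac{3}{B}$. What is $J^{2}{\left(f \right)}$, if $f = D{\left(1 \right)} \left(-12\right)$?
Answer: $\frac{5184}{1225} \approx 4.2318$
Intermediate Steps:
$f = -36$ ($f = \frac{3}{1} \left(-12\right) = 3 \cdot 1 \left(-12\right) = 3 \left(-12\right) = -36$)
$J{\left(g \right)} = \frac{2 g}{1 + g}$ ($J{\left(g \right)} = \frac{2 g}{g + 1} = \frac{2 g}{1 + g}$)
$J^{2}{\left(f \right)} = \left(2 \left(-36\right) \frac{1}{1 - 36}\right)^{2} = \left(2 \left(-36\right) \frac{1}{-35}\right)^{2} = \left(2 \left(-36\right) \left(- \frac{1}{35}\right)\right)^{2} = \left(\frac{72}{35}\right)^{2} = \frac{5184}{1225}$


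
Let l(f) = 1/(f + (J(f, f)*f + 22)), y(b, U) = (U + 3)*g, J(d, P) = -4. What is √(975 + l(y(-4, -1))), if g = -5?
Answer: √659113/26 ≈ 31.225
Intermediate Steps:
y(b, U) = -15 - 5*U (y(b, U) = (U + 3)*(-5) = (3 + U)*(-5) = -15 - 5*U)
l(f) = 1/(22 - 3*f) (l(f) = 1/(f + (-4*f + 22)) = 1/(f + (22 - 4*f)) = 1/(22 - 3*f))
√(975 + l(y(-4, -1))) = √(975 + 1/(22 - 3*(-15 - 5*(-1)))) = √(975 + 1/(22 - 3*(-15 + 5))) = √(975 + 1/(22 - 3*(-10))) = √(975 + 1/(22 + 30)) = √(975 + 1/52) = √(50701/52) = √659113/26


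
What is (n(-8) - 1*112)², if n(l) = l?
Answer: 14400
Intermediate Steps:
(n(-8) - 1*112)² = (-8 - 1*112)² = (-8 - 112)² = (-120)² = 14400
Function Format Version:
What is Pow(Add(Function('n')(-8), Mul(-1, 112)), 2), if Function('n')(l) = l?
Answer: 14400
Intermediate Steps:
Pow(Add(Function('n')(-8), Mul(-1, 112)), 2) = Pow(Add(-8, Mul(-1, 112)), 2) = Pow(Add(-8, -112), 2) = Pow(-120, 2) = 14400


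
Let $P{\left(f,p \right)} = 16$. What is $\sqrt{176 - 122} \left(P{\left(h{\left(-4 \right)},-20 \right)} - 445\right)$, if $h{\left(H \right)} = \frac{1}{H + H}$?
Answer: $- 1287 \sqrt{6} \approx -3152.5$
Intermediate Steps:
$h{\left(H \right)} = \frac{1}{2 H}$
$\sqrt{176 - 122} \left(P{\left(h{\left(-4 \right)},-20 \right)} - 445\right) = \sqrt{176 - 122} \left(16 - 445\right) = \sqrt{54} \left(-429\right) = 3 \sqrt{6} \left(-429\right) = - 1287 \sqrt{6}$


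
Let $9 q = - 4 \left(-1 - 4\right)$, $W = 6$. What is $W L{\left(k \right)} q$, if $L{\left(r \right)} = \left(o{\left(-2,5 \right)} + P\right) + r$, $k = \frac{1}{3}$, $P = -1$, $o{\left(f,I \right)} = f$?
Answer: $- \frac{320}{9} \approx -35.556$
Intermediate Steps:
$q = \frac{20}{9}$ ($q = \frac{\left(-4\right) \left(-1 - 4\right)}{9} = \frac{\left(-4\right) \left(-5\right)}{9} = \frac{1}{9} \cdot 20 = \frac{20}{9} \approx 2.2222$)
$k = \frac{1}{3} \approx 0.33333$
$L{\left(r \right)} = -3 + r$ ($L{\left(r \right)} = \left(-2 - 1\right) + r = -3 + r$)
$W L{\left(k \right)} q = 6 \left(-3 + \frac{1}{3}\right) \frac{20}{9} = 6 \left(- \frac{8}{3}\right) \frac{20}{9} = \left(-16\right) \frac{20}{9} = - \frac{320}{9}$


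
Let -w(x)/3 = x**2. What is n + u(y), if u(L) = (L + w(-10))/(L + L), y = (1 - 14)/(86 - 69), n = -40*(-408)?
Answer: 429433/26 ≈ 16517.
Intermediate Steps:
n = 16320
w(x) = -3*x**2
y = -13/17 ≈ -0.76471
u(L) = (-300 + L)/(2*L) (u(L) = (L - 3*(-10)**2)/(L + L) = (L - 3*100)/((2*L)) = (L - 300)*(1/(2*L)) = (-300 + L)*(1/(2*L)) = (-300 + L)/(2*L))
n + u(y) = 16320 + (-300 - 13/17)/(2*(-13/17)) = 16320 + (1/2)*(-17/13)*(-5113/17) = 16320 + 5113/26 = 429433/26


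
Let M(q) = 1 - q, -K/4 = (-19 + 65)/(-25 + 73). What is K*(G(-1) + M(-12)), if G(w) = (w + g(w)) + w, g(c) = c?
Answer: -115/3 ≈ -38.333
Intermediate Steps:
G(w) = 3*w (G(w) = (w + w) + w = 2*w + w = 3*w)
K = -23/6 (K = -4*(-19 + 65)/(-25 + 73) = -184/48 = -4*23/24 = -23/6 ≈ -3.8333)
K*(G(-1) + M(-12)) = -23*(3*(-1) + (1 - 1*(-12)))/6 = -23*(-3 + (1 + 12))/6 = -23*(-3 + 13)/6 = -23/6*10 = -115/3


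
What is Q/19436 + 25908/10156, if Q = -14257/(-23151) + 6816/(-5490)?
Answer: 296294538483669/116149656794740 ≈ 2.5510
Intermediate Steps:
Q = -1472709/2353685 (Q = -14257*(-1/23151) + 6816*(-1/5490) = 14257/23151 - 1136/915 = -1472709/2353685 ≈ -0.62570)
Q/19436 + 25908/10156 = -1472709/2353685/19436 + 25908/10156 = -1472709/2353685*1/19436 + 25908*(1/10156) = -1472709/45746221660 + 6477/2539 = 296294538483669/116149656794740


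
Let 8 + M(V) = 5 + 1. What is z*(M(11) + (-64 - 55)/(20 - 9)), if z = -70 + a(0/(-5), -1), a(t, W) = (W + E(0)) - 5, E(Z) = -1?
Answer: 987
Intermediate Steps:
a(t, W) = -6 + W (a(t, W) = (W - 1) - 5 = (-1 + W) - 5 = -6 + W)
z = -77 (z = -70 + (-6 - 1) = -70 - 7 = -77)
M(V) = -2 (M(V) = -8 + (5 + 1) = -8 + 6 = -2)
z*(M(11) + (-64 - 55)/(20 - 9)) = -77*(-2 + (-64 - 55)/(20 - 9)) = -77*(-2 - 119/11) = -77*(-141/11) = 987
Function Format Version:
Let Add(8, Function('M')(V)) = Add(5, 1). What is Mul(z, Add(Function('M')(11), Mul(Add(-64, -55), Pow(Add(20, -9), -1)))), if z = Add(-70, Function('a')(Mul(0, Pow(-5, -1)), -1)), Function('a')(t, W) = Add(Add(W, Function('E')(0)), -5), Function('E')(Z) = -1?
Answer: 987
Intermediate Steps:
Function('a')(t, W) = Add(-6, W) (Function('a')(t, W) = Add(Add(W, -1), -5) = Add(Add(-1, W), -5) = Add(-6, W))
z = -77 (z = Add(-70, Add(-6, -1)) = Add(-70, -7) = -77)
Function('M')(V) = -2 (Function('M')(V) = Add(-8, Add(5, 1)) = Add(-8, 6) = -2)
Mul(z, Add(Function('M')(11), Mul(Add(-64, -55), Pow(Add(20, -9), -1)))) = Mul(-77, Add(-2, Mul(Add(-64, -55), Pow(Add(20, -9), -1)))) = Mul(-77, Add(-2, Mul(-119, Pow(11, -1)))) = Mul(-77, Add(-2, Mul(-119, Rational(1, 11)))) = Mul(-77, Add(-2, Rational(-119, 11))) = Mul(-77, Rational(-141, 11)) = 987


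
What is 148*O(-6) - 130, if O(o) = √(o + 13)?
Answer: -130 + 148*√7 ≈ 261.57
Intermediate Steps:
O(o) = √(13 + o)
148*O(-6) - 130 = 148*√(13 - 6) - 130 = 148*√7 - 130 = -130 + 148*√7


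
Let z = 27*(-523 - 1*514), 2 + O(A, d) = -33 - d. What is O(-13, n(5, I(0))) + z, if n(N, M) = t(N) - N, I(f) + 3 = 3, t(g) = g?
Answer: -28034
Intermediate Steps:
I(f) = 0 (I(f) = -3 + 3 = 0)
n(N, M) = 0 (n(N, M) = N - N = 0)
O(A, d) = -35 - d (O(A, d) = -2 + (-33 - d) = -35 - d)
z = -27999 (z = 27*(-523 - 514) = 27*(-1037) = -27999)
O(-13, n(5, I(0))) + z = (-35 - 1*0) - 27999 = (-35 + 0) - 27999 = -35 - 27999 = -28034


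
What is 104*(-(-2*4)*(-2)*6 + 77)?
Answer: -1976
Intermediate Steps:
104*(-(-2*4)*(-2)*6 + 77) = 104*(-(-8)*(-2)*6 + 77) = 104*(-1*16*6 + 77) = 104*(-16*6 + 77) = 104*(-96 + 77) = 104*(-19) = -1976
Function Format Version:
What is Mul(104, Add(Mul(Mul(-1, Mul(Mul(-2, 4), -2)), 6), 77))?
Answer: -1976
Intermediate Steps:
Mul(104, Add(Mul(Mul(-1, Mul(Mul(-2, 4), -2)), 6), 77)) = Mul(104, Add(Mul(Mul(-1, Mul(-8, -2)), 6), 77)) = Mul(104, Add(Mul(Mul(-1, 16), 6), 77)) = Mul(104, Add(Mul(-16, 6), 77)) = Mul(104, Add(-96, 77)) = Mul(104, -19) = -1976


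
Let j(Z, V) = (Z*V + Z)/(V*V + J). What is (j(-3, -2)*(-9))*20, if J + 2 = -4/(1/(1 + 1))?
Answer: 90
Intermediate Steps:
J = -10 (J = -2 - 4/(1/(1 + 1)) = -2 - 4/(1/2) = -2 - 4/1/2 = -2 - 4*2 = -2 - 8 = -10)
j(Z, V) = (Z + V*Z)/(-10 + V**2) (j(Z, V) = (Z*V + Z)/(V*V - 10) = (V*Z + Z)/(V**2 - 10) = (Z + V*Z)/(-10 + V**2))
(j(-3, -2)*(-9))*20 = (-3*(1 - 2)/(-10 + (-2)**2)*(-9))*20 = (-3*(-1)/(-10 + 4)*(-9))*20 = (-3*(-1)/(-6)*(-9))*20 = (-3*(-1/6)*(-1)*(-9))*20 = -1/2*(-9)*20 = (9/2)*20 = 90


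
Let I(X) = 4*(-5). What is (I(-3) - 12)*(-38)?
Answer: 1216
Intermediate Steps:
I(X) = -20
(I(-3) - 12)*(-38) = (-20 - 12)*(-38) = -32*(-38) = 1216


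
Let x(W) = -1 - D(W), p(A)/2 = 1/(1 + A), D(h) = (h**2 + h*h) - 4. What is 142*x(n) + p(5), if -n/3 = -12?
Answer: -1102913/3 ≈ -3.6764e+5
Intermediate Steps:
D(h) = -4 + 2*h**2 (D(h) = (h**2 + h**2) - 4 = 2*h**2 - 4 = -4 + 2*h**2)
n = 36 (n = -3*(-12) = 36)
p(A) = 2/(1 + A)
x(W) = 3 - 2*W**2 (x(W) = -1 - (-4 + 2*W**2) = -1 + (4 - 2*W**2) = 3 - 2*W**2)
142*x(n) + p(5) = 142*(3 - 2*36**2) + 2/(1 + 5) = 142*(3 - 2*1296) + 2/6 = 142*(3 - 2592) + 2*(1/6) = 142*(-2589) + 1/3 = -367638 + 1/3 = -1102913/3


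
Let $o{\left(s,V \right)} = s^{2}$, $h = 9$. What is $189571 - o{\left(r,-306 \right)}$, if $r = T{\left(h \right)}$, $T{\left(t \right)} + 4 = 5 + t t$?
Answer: $182847$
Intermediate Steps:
$T{\left(t \right)} = 1 + t^{2}$ ($T{\left(t \right)} = -4 + \left(5 + t t\right) = -4 + \left(5 + t^{2}\right) = 1 + t^{2}$)
$r = 82$ ($r = 1 + 9^{2} = 1 + 81 = 82$)
$189571 - o{\left(r,-306 \right)} = 189571 - 82^{2} = 189571 - 6724 = 182847$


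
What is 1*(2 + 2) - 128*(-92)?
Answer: 11780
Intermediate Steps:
1*(2 + 2) - 128*(-92) = 1*4 + 11776 = 4 + 11776 = 11780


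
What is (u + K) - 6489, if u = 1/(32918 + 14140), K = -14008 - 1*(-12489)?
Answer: -376840463/47058 ≈ -8008.0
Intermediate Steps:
K = -1519 (K = -14008 + 12489 = -1519)
u = 1/47058 ≈ 2.1250e-5
(u + K) - 6489 = (1/47058 - 1519) - 6489 = -71481101/47058 - 6489 = -376840463/47058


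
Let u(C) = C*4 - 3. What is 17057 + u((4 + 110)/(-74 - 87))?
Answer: 2745238/161 ≈ 17051.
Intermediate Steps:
u(C) = -3 + 4*C (u(C) = 4*C - 3 = -3 + 4*C)
17057 + u((4 + 110)/(-74 - 87)) = 17057 + (-3 + 4*((4 + 110)/(-74 - 87))) = 17057 + (-3 + 4*(114/(-161))) = 17057 + (-3 + 4*(114*(-1/161))) = 17057 + (-3 + 4*(-114/161)) = 17057 + (-3 - 456/161) = 17057 - 939/161 = 2745238/161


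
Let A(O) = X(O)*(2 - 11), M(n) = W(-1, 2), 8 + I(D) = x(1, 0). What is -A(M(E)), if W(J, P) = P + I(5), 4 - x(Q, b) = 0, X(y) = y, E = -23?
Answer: -18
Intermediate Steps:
x(Q, b) = 4 (x(Q, b) = 4 - 1*0 = 4 + 0 = 4)
I(D) = -4 (I(D) = -8 + 4 = -4)
W(J, P) = -4 + P (W(J, P) = P - 4 = -4 + P)
M(n) = -2 (M(n) = -4 + 2 = -2)
A(O) = -9*O (A(O) = O*(2 - 11) = O*(-9) = -9*O)
-A(M(E)) = -(-9)*(-2) = -1*18 = -18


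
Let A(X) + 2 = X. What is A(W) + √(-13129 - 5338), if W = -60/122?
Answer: -152/61 + I*√18467 ≈ -2.4918 + 135.89*I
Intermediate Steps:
W = -30/61 (W = -60*1/122 = -30/61 ≈ -0.49180)
A(X) = -2 + X
A(W) + √(-13129 - 5338) = (-2 - 30/61) + √(-13129 - 5338) = -152/61 + √(-18467) = -152/61 + I*√18467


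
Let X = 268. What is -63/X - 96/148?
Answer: -8763/9916 ≈ -0.88372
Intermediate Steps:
-63/X - 96/148 = -63/268 - 96/148 = -63*1/268 - 96*1/148 = -63/268 - 24/37 = -8763/9916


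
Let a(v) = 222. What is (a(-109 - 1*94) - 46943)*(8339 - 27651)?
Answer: 902275952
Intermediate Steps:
(a(-109 - 1*94) - 46943)*(8339 - 27651) = (222 - 46943)*(8339 - 27651) = -46721*(-19312) = 902275952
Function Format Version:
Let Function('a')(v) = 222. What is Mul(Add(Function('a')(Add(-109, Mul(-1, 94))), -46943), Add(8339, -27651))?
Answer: 902275952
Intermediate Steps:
Mul(Add(Function('a')(Add(-109, Mul(-1, 94))), -46943), Add(8339, -27651)) = Mul(Add(222, -46943), Add(8339, -27651)) = Mul(-46721, -19312) = 902275952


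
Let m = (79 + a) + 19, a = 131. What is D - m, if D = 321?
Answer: 92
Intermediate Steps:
m = 229 (m = (79 + 131) + 19 = 210 + 19 = 229)
D - m = 321 - 1*229 = 321 - 229 = 92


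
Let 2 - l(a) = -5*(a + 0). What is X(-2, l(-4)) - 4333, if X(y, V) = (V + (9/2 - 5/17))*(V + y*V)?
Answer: -77882/17 ≈ -4581.3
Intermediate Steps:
l(a) = 2 + 5*a (l(a) = 2 - (-5)*(a + 0) = 2 - (-5)*a = 2 + 5*a)
X(y, V) = (143/34 + V)*(V + V*y) (X(y, V) = (V + (9*(1/2) - 5*1/17))*(V + V*y) = (V + (9/2 - 5/17))*(V + V*y) = (V + 143/34)*(V + V*y) = (143/34 + V)*(V + V*y))
X(-2, l(-4)) - 4333 = (2 + 5*(-4))*(143 + 34*(2 + 5*(-4)) + 143*(-2) + 34*(2 + 5*(-4))*(-2))/34 - 4333 = (2 - 20)*(143 + 34*(2 - 20) - 286 + 34*(2 - 20)*(-2))/34 - 4333 = (1/34)*(-18)*(143 + 34*(-18) - 286 + 34*(-18)*(-2)) - 4333 = (1/34)*(-18)*(143 - 612 - 286 + 1224) - 4333 = (1/34)*(-18)*469 - 4333 = -4221/17 - 4333 = -77882/17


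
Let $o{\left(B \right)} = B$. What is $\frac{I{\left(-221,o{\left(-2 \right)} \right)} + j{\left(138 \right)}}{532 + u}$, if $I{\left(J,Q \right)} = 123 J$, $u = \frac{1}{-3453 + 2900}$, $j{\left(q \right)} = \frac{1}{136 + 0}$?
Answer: $- \frac{2044378511}{40010520} \approx -51.096$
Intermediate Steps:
$j{\left(q \right)} = \frac{1}{136}$
$u = - \frac{1}{553}$ ($u = \frac{1}{-553} = - \frac{1}{553} \approx -0.0018083$)
$\frac{I{\left(-221,o{\left(-2 \right)} \right)} + j{\left(138 \right)}}{532 + u} = \frac{123 \left(-221\right) + \frac{1}{136}}{532 - \frac{1}{553}} = \frac{-27183 + \frac{1}{136}}{\frac{294195}{553}} = \left(- \frac{3696887}{136}\right) \frac{553}{294195} = - \frac{2044378511}{40010520}$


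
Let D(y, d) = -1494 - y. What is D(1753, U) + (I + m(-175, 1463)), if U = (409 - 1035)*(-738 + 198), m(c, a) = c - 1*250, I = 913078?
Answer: 909406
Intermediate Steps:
m(c, a) = -250 + c (m(c, a) = c - 250 = -250 + c)
U = 338040 (U = -626*(-540) = 338040)
D(1753, U) + (I + m(-175, 1463)) = (-1494 - 1*1753) + (913078 + (-250 - 175)) = (-1494 - 1753) + (913078 - 425) = -3247 + 912653 = 909406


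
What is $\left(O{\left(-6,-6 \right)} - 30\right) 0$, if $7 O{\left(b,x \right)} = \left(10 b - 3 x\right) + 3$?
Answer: $0$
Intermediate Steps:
$O{\left(b,x \right)} = \frac{3}{7} - \frac{3 x}{7} + \frac{10 b}{7}$ ($O{\left(b,x \right)} = \frac{\left(10 b - 3 x\right) + 3}{7} = \frac{\left(- 3 x + 10 b\right) + 3}{7} = \frac{3 - 3 x + 10 b}{7} = \frac{3}{7} - \frac{3 x}{7} + \frac{10 b}{7}$)
$\left(O{\left(-6,-6 \right)} - 30\right) 0 = \left(\left(\frac{3}{7} - - \frac{18}{7} + \frac{10}{7} \left(-6\right)\right) - 30\right) 0 = \left(\left(\frac{3}{7} + \frac{18}{7} - \frac{60}{7}\right) - 30\right) 0 = \left(- \frac{39}{7} - 30\right) 0 = \left(- \frac{249}{7}\right) 0 = 0$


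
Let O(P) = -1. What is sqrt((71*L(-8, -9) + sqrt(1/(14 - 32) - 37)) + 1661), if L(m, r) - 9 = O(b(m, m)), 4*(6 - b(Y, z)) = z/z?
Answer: sqrt(80244 + 6*I*sqrt(1334))/6 ≈ 47.212 + 0.064468*I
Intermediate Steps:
b(Y, z) = 23/4 (b(Y, z) = 6 - z/(4*z) = 6 - 1/4*1 = 6 - 1/4 = 23/4)
L(m, r) = 8 (L(m, r) = 9 - 1 = 8)
sqrt((71*L(-8, -9) + sqrt(1/(14 - 32) - 37)) + 1661) = sqrt((71*8 + sqrt(1/(14 - 32) - 37)) + 1661) = sqrt((568 + sqrt(1/(-18) - 37)) + 1661) = sqrt((568 + sqrt(-1/18 - 37)) + 1661) = sqrt((568 + sqrt(-667/18)) + 1661) = sqrt((568 + I*sqrt(1334)/6) + 1661) = sqrt(2229 + I*sqrt(1334)/6)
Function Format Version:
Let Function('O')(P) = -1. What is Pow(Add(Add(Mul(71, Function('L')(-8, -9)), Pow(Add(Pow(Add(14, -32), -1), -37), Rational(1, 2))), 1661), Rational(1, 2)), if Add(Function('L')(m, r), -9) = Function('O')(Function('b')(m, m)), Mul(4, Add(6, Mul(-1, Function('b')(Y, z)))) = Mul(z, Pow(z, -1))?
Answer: Mul(Rational(1, 6), Pow(Add(80244, Mul(6, I, Pow(1334, Rational(1, 2)))), Rational(1, 2))) ≈ Add(47.212, Mul(0.064468, I))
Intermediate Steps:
Function('b')(Y, z) = Rational(23, 4) (Function('b')(Y, z) = Add(6, Mul(Rational(-1, 4), Mul(z, Pow(z, -1)))) = Add(6, Mul(Rational(-1, 4), 1)) = Add(6, Rational(-1, 4)) = Rational(23, 4))
Function('L')(m, r) = 8 (Function('L')(m, r) = Add(9, -1) = 8)
Pow(Add(Add(Mul(71, Function('L')(-8, -9)), Pow(Add(Pow(Add(14, -32), -1), -37), Rational(1, 2))), 1661), Rational(1, 2)) = Pow(Add(Add(Mul(71, 8), Pow(Add(Pow(Add(14, -32), -1), -37), Rational(1, 2))), 1661), Rational(1, 2)) = Pow(Add(Add(568, Pow(Add(Pow(-18, -1), -37), Rational(1, 2))), 1661), Rational(1, 2)) = Pow(Add(Add(568, Pow(Add(Rational(-1, 18), -37), Rational(1, 2))), 1661), Rational(1, 2)) = Pow(Add(Add(568, Pow(Rational(-667, 18), Rational(1, 2))), 1661), Rational(1, 2)) = Pow(Add(Add(568, Mul(Rational(1, 6), I, Pow(1334, Rational(1, 2)))), 1661), Rational(1, 2)) = Pow(Add(2229, Mul(Rational(1, 6), I, Pow(1334, Rational(1, 2)))), Rational(1, 2))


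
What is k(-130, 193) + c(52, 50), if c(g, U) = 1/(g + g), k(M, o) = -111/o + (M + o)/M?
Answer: -8107/7720 ≈ -1.0501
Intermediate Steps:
k(M, o) = -111/o + (M + o)/M
c(g, U) = 1/(2*g)
k(-130, 193) + c(52, 50) = (1 - 111/193 + 193/(-130)) + (½)/52 = (1 - 111*1/193 + 193*(-1/130)) + (½)*(1/52) = (1 - 111/193 - 193/130) + 1/104 = -26589/25090 + 1/104 = -8107/7720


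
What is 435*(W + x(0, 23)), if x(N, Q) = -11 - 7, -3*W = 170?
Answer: -32480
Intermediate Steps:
W = -170/3 (W = -⅓*170 = -170/3 ≈ -56.667)
x(N, Q) = -18
435*(W + x(0, 23)) = 435*(-170/3 - 18) = 435*(-224/3) = -32480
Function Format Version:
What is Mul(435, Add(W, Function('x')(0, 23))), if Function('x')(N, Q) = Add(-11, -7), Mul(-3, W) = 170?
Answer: -32480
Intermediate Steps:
W = Rational(-170, 3) (W = Mul(Rational(-1, 3), 170) = Rational(-170, 3) ≈ -56.667)
Function('x')(N, Q) = -18
Mul(435, Add(W, Function('x')(0, 23))) = Mul(435, Add(Rational(-170, 3), -18)) = Mul(435, Rational(-224, 3)) = -32480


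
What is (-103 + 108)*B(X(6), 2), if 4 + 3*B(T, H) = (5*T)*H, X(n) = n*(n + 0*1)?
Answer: 1780/3 ≈ 593.33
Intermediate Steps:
X(n) = n² (X(n) = n*(n + 0) = n*n = n²)
B(T, H) = -4/3 + 5*H*T/3 (B(T, H) = -4/3 + ((5*T)*H)/3 = -4/3 + (5*H*T)/3 = -4/3 + 5*H*T/3)
(-103 + 108)*B(X(6), 2) = (-103 + 108)*(-4/3 + (5/3)*2*6²) = 5*(-4/3 + (5/3)*2*36) = 5*(-4/3 + 120) = 5*(356/3) = 1780/3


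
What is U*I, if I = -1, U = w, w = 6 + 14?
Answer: -20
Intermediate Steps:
w = 20
U = 20
U*I = 20*(-1) = -20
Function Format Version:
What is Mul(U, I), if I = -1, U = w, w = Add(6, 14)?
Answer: -20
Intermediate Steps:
w = 20
U = 20
Mul(U, I) = Mul(20, -1) = -20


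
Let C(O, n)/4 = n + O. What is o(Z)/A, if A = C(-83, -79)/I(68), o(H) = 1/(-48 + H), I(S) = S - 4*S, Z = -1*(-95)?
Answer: 17/2538 ≈ 0.0066982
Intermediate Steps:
Z = 95
I(S) = -3*S
C(O, n) = 4*O + 4*n (C(O, n) = 4*(n + O) = 4*(O + n) = 4*O + 4*n)
A = 54/17 (A = (4*(-83) + 4*(-79))/((-3*68)) = (-332 - 316)/(-204) = -648*(-1/204) = 54/17 ≈ 3.1765)
o(Z)/A = 1/((-48 + 95)*(54/17)) = (17/54)/47 = (1/47)*(17/54) = 17/2538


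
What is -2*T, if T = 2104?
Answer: -4208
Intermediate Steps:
-2*T = -2*2104 = -4208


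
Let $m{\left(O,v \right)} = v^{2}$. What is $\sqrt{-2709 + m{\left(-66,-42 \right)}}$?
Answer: $3 i \sqrt{105} \approx 30.741 i$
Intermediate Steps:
$\sqrt{-2709 + m{\left(-66,-42 \right)}} = \sqrt{-2709 + \left(-42\right)^{2}} = \sqrt{-2709 + 1764} = \sqrt{-945} = 3 i \sqrt{105}$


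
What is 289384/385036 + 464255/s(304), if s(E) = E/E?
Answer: 44688794391/96259 ≈ 4.6426e+5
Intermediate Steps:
s(E) = 1
289384/385036 + 464255/s(304) = 289384/385036 + 464255/1 = 289384*(1/385036) + 464255*1 = 72346/96259 + 464255 = 44688794391/96259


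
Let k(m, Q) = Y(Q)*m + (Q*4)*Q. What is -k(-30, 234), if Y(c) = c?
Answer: -212004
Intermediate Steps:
k(m, Q) = 4*Q² + Q*m (k(m, Q) = Q*m + (Q*4)*Q = Q*m + (4*Q)*Q = Q*m + 4*Q² = 4*Q² + Q*m)
-k(-30, 234) = -234*(-30 + 4*234) = -234*(-30 + 936) = -234*906 = -1*212004 = -212004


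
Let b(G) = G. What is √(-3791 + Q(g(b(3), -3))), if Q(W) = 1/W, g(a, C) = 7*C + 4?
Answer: 8*I*√17119/17 ≈ 61.572*I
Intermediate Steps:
g(a, C) = 4 + 7*C
√(-3791 + Q(g(b(3), -3))) = √(-3791 + 1/(4 + 7*(-3))) = √(-3791 + 1/(4 - 21)) = √(-3791 + 1/(-17)) = √(-3791 - 1/17) = √(-64448/17) = 8*I*√17119/17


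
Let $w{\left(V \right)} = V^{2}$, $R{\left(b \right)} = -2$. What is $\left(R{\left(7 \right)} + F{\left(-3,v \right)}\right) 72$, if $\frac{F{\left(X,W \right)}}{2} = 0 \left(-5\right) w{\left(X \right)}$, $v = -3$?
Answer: $-144$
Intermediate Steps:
$F{\left(X,W \right)} = 0$ ($F{\left(X,W \right)} = 2 \cdot 0 \left(-5\right) X^{2} = 2 \cdot 0 X^{2} = 2 \cdot 0 = 0$)
$\left(R{\left(7 \right)} + F{\left(-3,v \right)}\right) 72 = \left(-2 + 0\right) 72 = \left(-2\right) 72 = -144$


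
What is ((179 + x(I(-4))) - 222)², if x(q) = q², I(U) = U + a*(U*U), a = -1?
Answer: 127449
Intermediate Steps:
I(U) = U - U² (I(U) = U - U*U = U - U²)
((179 + x(I(-4))) - 222)² = ((179 + (-4*(1 - 1*(-4)))²) - 222)² = ((179 + (-4*(1 + 4))²) - 222)² = ((179 + (-4*5)²) - 222)² = ((179 + (-20)²) - 222)² = ((179 + 400) - 222)² = (579 - 222)² = 357² = 127449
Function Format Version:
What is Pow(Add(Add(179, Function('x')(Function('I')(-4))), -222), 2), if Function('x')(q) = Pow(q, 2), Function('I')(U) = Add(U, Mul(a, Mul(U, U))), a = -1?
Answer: 127449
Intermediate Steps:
Function('I')(U) = Add(U, Mul(-1, Pow(U, 2))) (Function('I')(U) = Add(U, Mul(-1, Mul(U, U))) = Add(U, Mul(-1, Pow(U, 2))))
Pow(Add(Add(179, Function('x')(Function('I')(-4))), -222), 2) = Pow(Add(Add(179, Pow(Mul(-4, Add(1, Mul(-1, -4))), 2)), -222), 2) = Pow(Add(Add(179, Pow(Mul(-4, Add(1, 4)), 2)), -222), 2) = Pow(Add(Add(179, Pow(Mul(-4, 5), 2)), -222), 2) = Pow(Add(Add(179, Pow(-20, 2)), -222), 2) = Pow(Add(Add(179, 400), -222), 2) = Pow(Add(579, -222), 2) = Pow(357, 2) = 127449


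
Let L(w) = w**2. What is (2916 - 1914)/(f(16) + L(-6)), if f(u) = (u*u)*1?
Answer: 501/146 ≈ 3.4315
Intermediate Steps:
f(u) = u**2 (f(u) = u**2*1 = u**2)
(2916 - 1914)/(f(16) + L(-6)) = (2916 - 1914)/(16**2 + (-6)**2) = 1002/(256 + 36) = 1002/292 = 1002*(1/292) = 501/146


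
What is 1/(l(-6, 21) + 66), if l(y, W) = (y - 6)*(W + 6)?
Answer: -1/258 ≈ -0.0038760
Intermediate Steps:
l(y, W) = (-6 + y)*(6 + W)
1/(l(-6, 21) + 66) = 1/((-36 - 6*21 + 6*(-6) + 21*(-6)) + 66) = 1/((-36 - 126 - 36 - 126) + 66) = 1/(-324 + 66) = 1/(-258) = -1/258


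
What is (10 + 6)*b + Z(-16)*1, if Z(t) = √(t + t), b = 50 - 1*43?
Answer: 112 + 4*I*√2 ≈ 112.0 + 5.6569*I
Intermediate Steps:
b = 7 (b = 50 - 43 = 7)
Z(t) = √2*√t (Z(t) = √(2*t) = √2*√t)
(10 + 6)*b + Z(-16)*1 = (10 + 6)*7 + (√2*√(-16))*1 = 16*7 + (√2*(4*I))*1 = 112 + (4*I*√2)*1 = 112 + 4*I*√2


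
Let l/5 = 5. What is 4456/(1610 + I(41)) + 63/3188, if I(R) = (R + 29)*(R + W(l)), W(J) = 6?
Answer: 3628607/3905300 ≈ 0.92915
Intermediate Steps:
l = 25 (l = 5*5 = 25)
I(R) = (6 + R)*(29 + R) (I(R) = (R + 29)*(R + 6) = (29 + R)*(6 + R) = (6 + R)*(29 + R))
4456/(1610 + I(41)) + 63/3188 = 4456/(1610 + (174 + 41² + 35*41)) + 63/3188 = 4456/(1610 + (174 + 1681 + 1435)) + 63*(1/3188) = 4456/(1610 + 3290) + 63/3188 = 4456/4900 + 63/3188 = 4456*(1/4900) + 63/3188 = 1114/1225 + 63/3188 = 3628607/3905300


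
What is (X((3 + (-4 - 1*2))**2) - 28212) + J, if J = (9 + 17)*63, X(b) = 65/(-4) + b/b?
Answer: -106357/4 ≈ -26589.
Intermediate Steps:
X(b) = -61/4 (X(b) = 65*(-1/4) + 1 = -65/4 + 1 = -61/4)
J = 1638 (J = 26*63 = 1638)
(X((3 + (-4 - 1*2))**2) - 28212) + J = (-61/4 - 28212) + 1638 = -112909/4 + 1638 = -106357/4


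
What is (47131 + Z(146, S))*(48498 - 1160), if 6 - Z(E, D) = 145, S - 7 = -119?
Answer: 2224507296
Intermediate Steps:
S = -112 (S = 7 - 119 = -112)
Z(E, D) = -139 (Z(E, D) = 6 - 1*145 = 6 - 145 = -139)
(47131 + Z(146, S))*(48498 - 1160) = (47131 - 139)*(48498 - 1160) = 46992*47338 = 2224507296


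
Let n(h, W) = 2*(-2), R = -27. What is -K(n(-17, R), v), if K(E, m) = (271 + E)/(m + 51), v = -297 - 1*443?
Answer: 267/689 ≈ 0.38752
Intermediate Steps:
n(h, W) = -4
v = -740 (v = -297 - 443 = -740)
K(E, m) = (271 + E)/(51 + m)
-K(n(-17, R), v) = -(271 - 4)/(51 - 740) = -267/(-689) = -(-1)*267/689 = -1*(-267/689) = 267/689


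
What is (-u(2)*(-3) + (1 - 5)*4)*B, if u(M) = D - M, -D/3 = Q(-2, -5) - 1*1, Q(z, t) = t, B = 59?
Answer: 1888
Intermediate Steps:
D = 18 (D = -3*(-5 - 1*1) = -3*(-5 - 1) = -3*(-6) = 18)
u(M) = 18 - M
(-u(2)*(-3) + (1 - 5)*4)*B = (-(18 - 1*2)*(-3) + (1 - 5)*4)*59 = (-(18 - 2)*(-3) - 4*4)*59 = (-1*16*(-3) - 16)*59 = (-16*(-3) - 16)*59 = (48 - 16)*59 = 32*59 = 1888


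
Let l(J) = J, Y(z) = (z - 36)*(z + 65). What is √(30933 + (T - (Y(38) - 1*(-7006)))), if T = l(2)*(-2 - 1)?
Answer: 3*√2635 ≈ 154.00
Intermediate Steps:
Y(z) = (-36 + z)*(65 + z)
T = -6 (T = 2*(-2 - 1) = 2*(-3) = -6)
√(30933 + (T - (Y(38) - 1*(-7006)))) = √(30933 + (-6 - ((-2340 + 38² + 29*38) - 1*(-7006)))) = √(30933 + (-6 - ((-2340 + 1444 + 1102) + 7006))) = √(30933 + (-6 - (206 + 7006))) = √(30933 + (-6 - 1*7212)) = √(30933 + (-6 - 7212)) = √(30933 - 7218) = √23715 = 3*√2635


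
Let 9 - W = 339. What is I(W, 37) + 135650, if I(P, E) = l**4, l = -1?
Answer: 135651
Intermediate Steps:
W = -330 (W = 9 - 1*339 = 9 - 339 = -330)
I(P, E) = 1 (I(P, E) = (-1)**4 = 1)
I(W, 37) + 135650 = 1 + 135650 = 135651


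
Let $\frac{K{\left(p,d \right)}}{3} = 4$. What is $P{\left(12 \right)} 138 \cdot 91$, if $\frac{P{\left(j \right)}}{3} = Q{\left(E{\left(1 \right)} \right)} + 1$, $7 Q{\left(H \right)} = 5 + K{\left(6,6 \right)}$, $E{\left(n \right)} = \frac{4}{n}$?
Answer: $129168$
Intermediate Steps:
$K{\left(p,d \right)} = 12$ ($K{\left(p,d \right)} = 3 \cdot 4 = 12$)
$Q{\left(H \right)} = \frac{17}{7}$ ($Q{\left(H \right)} = \frac{5 + 12}{7} = \frac{1}{7} \cdot 17 = \frac{17}{7}$)
$P{\left(j \right)} = \frac{72}{7}$ ($P{\left(j \right)} = 3 \left(\frac{17}{7} + 1\right) = 3 \cdot \frac{24}{7} = \frac{72}{7}$)
$P{\left(12 \right)} 138 \cdot 91 = \frac{72}{7} \cdot 138 \cdot 91 = \frac{9936}{7} \cdot 91 = 129168$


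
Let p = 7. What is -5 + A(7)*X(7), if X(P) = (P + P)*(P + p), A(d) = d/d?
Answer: 191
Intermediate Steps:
A(d) = 1
X(P) = 2*P*(7 + P) (X(P) = (P + P)*(P + 7) = (2*P)*(7 + P) = 2*P*(7 + P))
-5 + A(7)*X(7) = -5 + 1*(2*7*(7 + 7)) = -5 + 1*(2*7*14) = -5 + 1*196 = -5 + 196 = 191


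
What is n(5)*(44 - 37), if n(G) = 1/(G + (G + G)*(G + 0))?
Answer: 7/55 ≈ 0.12727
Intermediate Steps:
n(G) = 1/(G + 2*G²) (n(G) = 1/(G + (2*G)*G) = 1/(G + 2*G²))
n(5)*(44 - 37) = (1/(5*(1 + 2*5)))*(44 - 37) = (1/(5*(1 + 10)))*7 = ((⅕)/11)*7 = ((⅕)*(1/11))*7 = (1/55)*7 = 7/55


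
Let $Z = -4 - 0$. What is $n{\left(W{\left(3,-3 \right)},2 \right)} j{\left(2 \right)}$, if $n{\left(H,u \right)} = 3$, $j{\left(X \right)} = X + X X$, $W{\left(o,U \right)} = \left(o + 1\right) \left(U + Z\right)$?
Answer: $18$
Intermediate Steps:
$Z = -4$ ($Z = -4 + 0 = -4$)
$W{\left(o,U \right)} = \left(1 + o\right) \left(-4 + U\right)$ ($W{\left(o,U \right)} = \left(o + 1\right) \left(U - 4\right) = \left(1 + o\right) \left(-4 + U\right)$)
$j{\left(X \right)} = X + X^{2}$
$n{\left(W{\left(3,-3 \right)},2 \right)} j{\left(2 \right)} = 3 \cdot 2 \left(1 + 2\right) = 3 \cdot 2 \cdot 3 = 3 \cdot 6 = 18$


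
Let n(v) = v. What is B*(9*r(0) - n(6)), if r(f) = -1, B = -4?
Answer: 60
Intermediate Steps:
B*(9*r(0) - n(6)) = -4*(9*(-1) - 1*6) = -4*(-9 - 6) = -4*(-15) = 60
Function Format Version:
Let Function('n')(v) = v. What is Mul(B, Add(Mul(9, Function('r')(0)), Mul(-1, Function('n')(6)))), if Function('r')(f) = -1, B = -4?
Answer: 60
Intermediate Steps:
Mul(B, Add(Mul(9, Function('r')(0)), Mul(-1, Function('n')(6)))) = Mul(-4, Add(Mul(9, -1), Mul(-1, 6))) = Mul(-4, Add(-9, -6)) = Mul(-4, -15) = 60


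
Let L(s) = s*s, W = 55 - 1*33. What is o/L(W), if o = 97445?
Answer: 97445/484 ≈ 201.33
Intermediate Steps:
W = 22 (W = 55 - 33 = 22)
L(s) = s**2
o/L(W) = 97445/(22**2) = 97445/484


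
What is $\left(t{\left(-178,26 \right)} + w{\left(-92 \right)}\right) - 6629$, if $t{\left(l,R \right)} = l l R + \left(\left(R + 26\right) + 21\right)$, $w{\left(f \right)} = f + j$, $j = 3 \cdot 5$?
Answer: $817151$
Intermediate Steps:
$j = 15$
$w{\left(f \right)} = 15 + f$ ($w{\left(f \right)} = f + 15 = 15 + f$)
$t{\left(l,R \right)} = 47 + R + R l^{2}$ ($t{\left(l,R \right)} = l^{2} R + \left(\left(26 + R\right) + 21\right) = R l^{2} + \left(47 + R\right) = 47 + R + R l^{2}$)
$\left(t{\left(-178,26 \right)} + w{\left(-92 \right)}\right) - 6629 = \left(\left(47 + 26 + 26 \left(-178\right)^{2}\right) + \left(15 - 92\right)\right) - 6629 = \left(\left(47 + 26 + 26 \cdot 31684\right) - 77\right) - 6629 = \left(\left(47 + 26 + 823784\right) - 77\right) - 6629 = \left(823857 - 77\right) - 6629 = 823780 - 6629 = 817151$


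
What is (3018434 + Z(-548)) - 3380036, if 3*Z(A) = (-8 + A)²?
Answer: -775670/3 ≈ -2.5856e+5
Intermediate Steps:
Z(A) = (-8 + A)²/3
(3018434 + Z(-548)) - 3380036 = (3018434 + (-8 - 548)²/3) - 3380036 = (3018434 + (⅓)*(-556)²) - 3380036 = (3018434 + (⅓)*309136) - 3380036 = (3018434 + 309136/3) - 3380036 = 9364438/3 - 3380036 = -775670/3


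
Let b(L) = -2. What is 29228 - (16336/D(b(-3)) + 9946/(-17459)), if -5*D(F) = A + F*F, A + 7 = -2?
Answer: 225091374/17459 ≈ 12893.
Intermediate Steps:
A = -9 (A = -7 - 2 = -9)
D(F) = 9/5 - F²/5 (D(F) = -(-9 + F*F)/5 = -(-9 + F²)/5 = 9/5 - F²/5)
29228 - (16336/D(b(-3)) + 9946/(-17459)) = 29228 - (16336/(9/5 - ⅕*(-2)²) + 9946/(-17459)) = 29228 - (16336/(9/5 - ⅕*4) + 9946*(-1/17459)) = 29228 - (16336/(9/5 - ⅘) - 9946/17459) = 29228 - (16336/1 - 9946/17459) = 29228 - (16336*1 - 9946/17459) = 29228 - (16336 - 9946/17459) = 29228 - 1*285200278/17459 = 29228 - 285200278/17459 = 225091374/17459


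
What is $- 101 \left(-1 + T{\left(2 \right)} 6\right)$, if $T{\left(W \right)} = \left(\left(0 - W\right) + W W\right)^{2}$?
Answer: $-2323$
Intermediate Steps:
$T{\left(W \right)} = \left(W^{2} - W\right)^{2}$ ($T{\left(W \right)} = \left(- W + W^{2}\right)^{2} = \left(W^{2} - W\right)^{2}$)
$- 101 \left(-1 + T{\left(2 \right)} 6\right) = - 101 \left(-1 + 2^{2} \left(-1 + 2\right)^{2} \cdot 6\right) = - 101 \left(-1 + 4 \cdot 1^{2} \cdot 6\right) = - 101 \left(-1 + 4 \cdot 1 \cdot 6\right) = - 101 \left(-1 + 4 \cdot 6\right) = - 101 \left(-1 + 24\right) = \left(-101\right) 23 = -2323$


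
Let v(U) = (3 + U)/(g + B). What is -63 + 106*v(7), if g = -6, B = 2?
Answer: -328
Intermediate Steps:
v(U) = -¾ - U/4 (v(U) = (3 + U)/(-6 + 2) = (3 + U)/(-4) = (3 + U)*(-¼) = -¾ - U/4)
-63 + 106*v(7) = -63 + 106*(-¾ - ¼*7) = -63 + 106*(-¾ - 7/4) = -63 + 106*(-5/2) = -63 - 265 = -328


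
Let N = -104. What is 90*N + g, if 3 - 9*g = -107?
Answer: -84130/9 ≈ -9347.8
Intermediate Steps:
g = 110/9 (g = ⅓ - ⅑*(-107) = ⅓ + 107/9 = 110/9 ≈ 12.222)
90*N + g = 90*(-104) + 110/9 = -9360 + 110/9 = -84130/9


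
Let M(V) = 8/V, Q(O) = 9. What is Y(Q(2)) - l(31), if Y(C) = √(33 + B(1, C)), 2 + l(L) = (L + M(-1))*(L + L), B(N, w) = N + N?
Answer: -1424 + √35 ≈ -1418.1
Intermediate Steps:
B(N, w) = 2*N
l(L) = -2 + 2*L*(-8 + L) (l(L) = -2 + (L + 8/(-1))*(L + L) = -2 + (L + 8*(-1))*(2*L) = -2 + (L - 8)*(2*L) = -2 + (-8 + L)*(2*L) = -2 + 2*L*(-8 + L))
Y(C) = √35 (Y(C) = √(33 + 2*1) = √(33 + 2) = √35)
Y(Q(2)) - l(31) = √35 - (-2 - 16*31 + 2*31²) = √35 - (-2 - 496 + 2*961) = √35 - (-2 - 496 + 1922) = √35 - 1*1424 = √35 - 1424 = -1424 + √35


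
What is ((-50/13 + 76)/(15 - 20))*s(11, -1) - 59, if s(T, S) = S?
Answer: -2897/65 ≈ -44.569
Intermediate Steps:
((-50/13 + 76)/(15 - 20))*s(11, -1) - 59 = ((-50/13 + 76)/(15 - 20))*(-1) - 59 = ((-50*1/13 + 76)/(-5))*(-1) - 59 = ((-50/13 + 76)*(-⅕))*(-1) - 59 = ((938/13)*(-⅕))*(-1) - 59 = -938/65*(-1) - 59 = 938/65 - 59 = -2897/65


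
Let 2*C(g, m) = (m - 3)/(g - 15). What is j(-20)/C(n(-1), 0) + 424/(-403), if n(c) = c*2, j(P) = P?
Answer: -275312/1209 ≈ -227.72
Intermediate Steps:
n(c) = 2*c
C(g, m) = (-3 + m)/(2*(-15 + g)) (C(g, m) = ((m - 3)/(g - 15))/2 = ((-3 + m)/(-15 + g))/2 = (-3 + m)/(2*(-15 + g)))
j(-20)/C(n(-1), 0) + 424/(-403) = -20*2*(-15 + 2*(-1))/(-3 + 0) + 424/(-403) = -20/((½)*(-3)/(-15 - 2)) + 424*(-1/403) = -20/((½)*(-3)/(-17)) - 424/403 = -20/((½)*(-1/17)*(-3)) - 424/403 = -20/3/34 - 424/403 = -20*34/3 - 424/403 = -680/3 - 424/403 = -275312/1209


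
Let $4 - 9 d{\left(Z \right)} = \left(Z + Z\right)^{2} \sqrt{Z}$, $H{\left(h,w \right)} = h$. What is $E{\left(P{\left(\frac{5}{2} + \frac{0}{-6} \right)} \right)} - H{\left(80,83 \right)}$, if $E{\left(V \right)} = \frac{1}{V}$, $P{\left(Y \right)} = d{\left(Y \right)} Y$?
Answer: $- \frac{412448}{5155} - \frac{30 \sqrt{10}}{1031} \approx -80.101$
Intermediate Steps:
$d{\left(Z \right)} = \frac{4}{9} - \frac{4 Z^{\frac{5}{2}}}{9}$ ($d{\left(Z \right)} = \frac{4}{9} - \frac{\left(Z + Z\right)^{2} \sqrt{Z}}{9} = \frac{4}{9} - \frac{\left(2 Z\right)^{2} \sqrt{Z}}{9} = \frac{4}{9} - \frac{4 Z^{2} \sqrt{Z}}{9} = \frac{4}{9} - \frac{4 Z^{\frac{5}{2}}}{9}$)
$P{\left(Y \right)} = Y \left(\frac{4}{9} - \frac{4 Y^{\frac{5}{2}}}{9}\right)$ ($P{\left(Y \right)} = \left(\frac{4}{9} - \frac{4 Y^{\frac{5}{2}}}{9}\right) Y = Y \left(\frac{4}{9} - \frac{4 Y^{\frac{5}{2}}}{9}\right)$)
$E{\left(P{\left(\frac{5}{2} + \frac{0}{-6} \right)} \right)} - H{\left(80,83 \right)} = \frac{1}{- \frac{4 \left(\frac{5}{2} + \frac{0}{-6}\right)^{\frac{7}{2}}}{9} + \frac{4 \left(\frac{5}{2} + \frac{0}{-6}\right)}{9}} - 80 = \frac{1}{- \frac{4 \left(5 \cdot \frac{1}{2} + 0 \left(- \frac{1}{6}\right)\right)^{\frac{7}{2}}}{9} + \frac{4 \left(5 \cdot \frac{1}{2} + 0 \left(- \frac{1}{6}\right)\right)}{9}} - 80 = \frac{1}{- \frac{4 \left(\frac{5}{2} + 0\right)^{\frac{7}{2}}}{9} + \frac{4 \left(\frac{5}{2} + 0\right)}{9}} - 80 = \frac{1}{- \frac{4 \left(\frac{5}{2}\right)^{\frac{7}{2}}}{9} + \frac{4}{9} \cdot \frac{5}{2}} - 80 = \frac{1}{- \frac{4 \frac{125 \sqrt{10}}{16}}{9} + \frac{10}{9}} - 80 = \frac{1}{- \frac{125 \sqrt{10}}{36} + \frac{10}{9}} - 80 = \frac{1}{\frac{10}{9} - \frac{125 \sqrt{10}}{36}} - 80 = -80 + \frac{1}{\frac{10}{9} - \frac{125 \sqrt{10}}{36}}$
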